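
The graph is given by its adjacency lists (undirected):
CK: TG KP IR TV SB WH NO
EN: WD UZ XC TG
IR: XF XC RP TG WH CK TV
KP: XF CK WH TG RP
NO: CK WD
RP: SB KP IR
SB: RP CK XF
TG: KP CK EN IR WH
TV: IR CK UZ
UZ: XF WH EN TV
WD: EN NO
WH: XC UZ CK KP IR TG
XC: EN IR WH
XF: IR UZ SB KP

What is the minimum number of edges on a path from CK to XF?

2

Level 0: CK
Level 1: IR, KP, NO, SB, TG, TV, WH
Level 2: EN, RP, UZ, WD, XC, XF
XF first appears at level 2.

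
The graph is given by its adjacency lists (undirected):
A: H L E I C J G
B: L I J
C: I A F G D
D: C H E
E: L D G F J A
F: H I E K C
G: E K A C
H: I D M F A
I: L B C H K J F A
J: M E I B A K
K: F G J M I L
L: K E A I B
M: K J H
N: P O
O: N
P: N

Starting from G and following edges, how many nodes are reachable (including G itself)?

13

BFS from G visits: G, E, K, A, C, L, D, F, J, M, I, H, B
Reachable nodes: 13 of 16 total.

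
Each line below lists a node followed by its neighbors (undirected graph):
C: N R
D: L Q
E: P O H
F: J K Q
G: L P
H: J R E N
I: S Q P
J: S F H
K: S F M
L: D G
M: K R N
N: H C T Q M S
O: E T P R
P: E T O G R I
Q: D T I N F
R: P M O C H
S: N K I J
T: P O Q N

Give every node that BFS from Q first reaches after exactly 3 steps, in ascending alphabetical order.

E, G, R

Level 0: Q
Level 1: D, F, I, N, T
Level 2: C, H, J, K, L, M, O, P, S
Level 3: E, G, R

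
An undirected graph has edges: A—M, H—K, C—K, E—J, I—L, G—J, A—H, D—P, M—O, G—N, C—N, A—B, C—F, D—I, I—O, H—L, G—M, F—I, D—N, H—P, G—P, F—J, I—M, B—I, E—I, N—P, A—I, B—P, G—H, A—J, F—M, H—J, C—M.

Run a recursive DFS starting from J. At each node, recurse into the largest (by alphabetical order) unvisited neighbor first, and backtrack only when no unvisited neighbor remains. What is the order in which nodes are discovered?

J, H, P, N, G, M, O, I, L, F, C, K, E, D, B, A

Visit J
J → H
H → P
P → N
N → G
G → M
M → O
O → I
I → L
I → F
F → C
C → K
I → E
I → D
I → B
B → A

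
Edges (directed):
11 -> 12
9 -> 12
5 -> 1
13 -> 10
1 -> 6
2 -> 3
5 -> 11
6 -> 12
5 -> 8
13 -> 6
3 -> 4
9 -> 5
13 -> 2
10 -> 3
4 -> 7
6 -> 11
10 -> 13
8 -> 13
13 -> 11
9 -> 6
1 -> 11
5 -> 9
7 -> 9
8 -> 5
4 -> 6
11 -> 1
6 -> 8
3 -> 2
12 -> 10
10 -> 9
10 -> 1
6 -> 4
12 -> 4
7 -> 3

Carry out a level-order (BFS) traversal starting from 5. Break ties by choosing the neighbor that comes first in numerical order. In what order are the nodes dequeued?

5 1 8 9 11 6 13 12 4 2 10 7 3

Visit 5; enqueue 1, 8, 9, 11 → queue [1, 8, 9, 11]
Visit 1; enqueue 6 → queue [8, 9, 11, 6]
Visit 8; enqueue 13 → queue [9, 11, 6, 13]
Visit 9; enqueue 12 → queue [11, 6, 13, 12]
Visit 11 → queue [6, 13, 12]
Visit 6; enqueue 4 → queue [13, 12, 4]
Visit 13; enqueue 2, 10 → queue [12, 4, 2, 10]
Visit 12 → queue [4, 2, 10]
Visit 4; enqueue 7 → queue [2, 10, 7]
Visit 2; enqueue 3 → queue [10, 7, 3]
Visit 10 → queue [7, 3]
Visit 7 → queue [3]
Visit 3 → queue []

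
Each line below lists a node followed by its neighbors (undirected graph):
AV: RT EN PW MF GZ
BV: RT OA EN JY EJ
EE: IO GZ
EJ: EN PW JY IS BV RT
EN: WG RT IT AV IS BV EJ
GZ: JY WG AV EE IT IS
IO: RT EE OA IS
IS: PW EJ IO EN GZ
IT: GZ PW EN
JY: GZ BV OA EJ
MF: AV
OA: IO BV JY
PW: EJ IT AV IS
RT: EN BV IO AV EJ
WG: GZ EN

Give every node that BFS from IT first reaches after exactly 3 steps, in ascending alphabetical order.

IO, MF, OA

Level 0: IT
Level 1: EN, GZ, PW
Level 2: AV, BV, EE, EJ, IS, JY, RT, WG
Level 3: IO, MF, OA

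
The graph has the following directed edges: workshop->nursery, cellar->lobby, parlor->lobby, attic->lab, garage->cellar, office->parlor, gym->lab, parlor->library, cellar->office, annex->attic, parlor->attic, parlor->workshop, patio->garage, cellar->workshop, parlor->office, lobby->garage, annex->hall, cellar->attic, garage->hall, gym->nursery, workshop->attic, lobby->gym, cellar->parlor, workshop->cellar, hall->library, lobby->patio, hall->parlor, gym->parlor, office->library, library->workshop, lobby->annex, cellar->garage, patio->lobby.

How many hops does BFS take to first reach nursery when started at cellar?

Level 0: cellar
Level 1: attic, garage, lobby, office, parlor, workshop
Level 2: annex, gym, hall, lab, library, nursery, patio
nursery first appears at level 2.

2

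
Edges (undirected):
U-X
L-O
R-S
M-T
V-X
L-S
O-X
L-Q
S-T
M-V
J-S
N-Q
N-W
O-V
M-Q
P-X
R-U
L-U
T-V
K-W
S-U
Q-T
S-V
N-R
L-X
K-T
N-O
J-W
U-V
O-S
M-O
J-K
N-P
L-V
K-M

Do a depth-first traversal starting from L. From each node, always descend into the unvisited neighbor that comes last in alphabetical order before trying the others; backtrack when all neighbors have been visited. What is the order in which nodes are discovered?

Visit L
L → X
X → V
V → U
U → S
S → T
T → Q
Q → N
N → W
W → K
K → M
M → O
K → J
N → R
N → P

L → X → V → U → S → T → Q → N → W → K → M → O → J → R → P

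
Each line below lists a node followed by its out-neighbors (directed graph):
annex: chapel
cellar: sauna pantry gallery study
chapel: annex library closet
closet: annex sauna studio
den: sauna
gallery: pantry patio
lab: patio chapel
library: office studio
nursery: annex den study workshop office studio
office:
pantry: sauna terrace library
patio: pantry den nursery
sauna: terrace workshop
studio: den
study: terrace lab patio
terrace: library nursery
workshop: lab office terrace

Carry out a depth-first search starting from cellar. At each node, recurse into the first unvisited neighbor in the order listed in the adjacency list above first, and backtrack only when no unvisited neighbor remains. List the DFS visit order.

cellar → sauna → terrace → library → office → studio → den → nursery → annex → chapel → closet → study → lab → patio → pantry → workshop → gallery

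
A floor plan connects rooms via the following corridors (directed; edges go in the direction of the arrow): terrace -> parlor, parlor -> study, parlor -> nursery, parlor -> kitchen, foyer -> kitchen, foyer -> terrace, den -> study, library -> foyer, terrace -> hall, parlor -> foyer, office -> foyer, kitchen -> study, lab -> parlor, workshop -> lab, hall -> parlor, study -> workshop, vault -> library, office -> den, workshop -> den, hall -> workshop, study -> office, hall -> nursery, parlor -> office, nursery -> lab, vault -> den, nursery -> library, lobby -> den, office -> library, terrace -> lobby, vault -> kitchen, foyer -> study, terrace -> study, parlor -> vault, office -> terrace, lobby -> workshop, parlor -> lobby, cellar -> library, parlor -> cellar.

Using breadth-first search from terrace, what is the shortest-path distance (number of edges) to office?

2

Level 0: terrace
Level 1: hall, lobby, parlor, study
Level 2: cellar, den, foyer, kitchen, nursery, office, vault, workshop
Level 3: lab, library
office first appears at level 2.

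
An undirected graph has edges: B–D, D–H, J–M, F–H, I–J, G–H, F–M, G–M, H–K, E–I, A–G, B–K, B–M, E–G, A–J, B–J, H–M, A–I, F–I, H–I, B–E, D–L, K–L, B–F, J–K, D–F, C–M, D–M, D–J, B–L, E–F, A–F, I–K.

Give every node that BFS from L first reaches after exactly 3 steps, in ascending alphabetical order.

A, C, G

Level 0: L
Level 1: B, D, K
Level 2: E, F, H, I, J, M
Level 3: A, C, G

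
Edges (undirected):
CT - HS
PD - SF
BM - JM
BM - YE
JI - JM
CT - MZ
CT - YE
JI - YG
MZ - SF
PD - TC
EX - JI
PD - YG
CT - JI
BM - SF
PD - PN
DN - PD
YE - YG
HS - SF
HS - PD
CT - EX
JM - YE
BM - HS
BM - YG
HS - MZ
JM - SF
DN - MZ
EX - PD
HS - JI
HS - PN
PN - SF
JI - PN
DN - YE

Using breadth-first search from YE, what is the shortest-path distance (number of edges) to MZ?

2

Level 0: YE
Level 1: BM, CT, DN, JM, YG
Level 2: EX, HS, JI, MZ, PD, SF
Level 3: PN, TC
MZ first appears at level 2.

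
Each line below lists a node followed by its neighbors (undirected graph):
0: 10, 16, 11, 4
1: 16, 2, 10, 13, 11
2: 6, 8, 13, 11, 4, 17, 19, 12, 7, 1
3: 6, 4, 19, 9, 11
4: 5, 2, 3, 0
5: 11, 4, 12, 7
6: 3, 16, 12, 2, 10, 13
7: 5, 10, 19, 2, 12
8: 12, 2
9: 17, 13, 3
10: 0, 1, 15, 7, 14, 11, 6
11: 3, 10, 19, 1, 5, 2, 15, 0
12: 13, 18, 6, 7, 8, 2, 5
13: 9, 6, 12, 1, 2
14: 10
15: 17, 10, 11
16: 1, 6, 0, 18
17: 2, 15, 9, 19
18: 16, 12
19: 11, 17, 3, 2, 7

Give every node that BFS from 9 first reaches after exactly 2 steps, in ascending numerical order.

1, 2, 4, 6, 11, 12, 15, 19

Level 0: 9
Level 1: 3, 13, 17
Level 2: 1, 2, 4, 6, 11, 12, 15, 19
Level 3: 0, 5, 7, 8, 10, 16, 18
Level 4: 14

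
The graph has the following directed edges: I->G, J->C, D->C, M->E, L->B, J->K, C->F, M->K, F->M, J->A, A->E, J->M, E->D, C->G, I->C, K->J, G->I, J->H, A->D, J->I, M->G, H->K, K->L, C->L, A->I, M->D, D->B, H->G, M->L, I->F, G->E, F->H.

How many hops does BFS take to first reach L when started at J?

Level 0: J
Level 1: A, C, H, I, K, M
Level 2: D, E, F, G, L
Level 3: B
L first appears at level 2.

2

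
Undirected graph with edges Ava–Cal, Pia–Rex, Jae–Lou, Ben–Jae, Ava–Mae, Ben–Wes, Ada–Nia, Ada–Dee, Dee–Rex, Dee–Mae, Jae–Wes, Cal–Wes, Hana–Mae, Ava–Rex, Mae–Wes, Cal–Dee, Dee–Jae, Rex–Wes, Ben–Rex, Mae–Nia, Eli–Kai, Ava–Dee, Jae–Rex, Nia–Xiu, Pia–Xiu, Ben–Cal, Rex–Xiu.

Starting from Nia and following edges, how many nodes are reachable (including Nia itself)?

14

BFS from Nia visits: Nia, Ada, Mae, Xiu, Dee, Ava, Hana, Wes, Pia, Rex, Cal, Jae, Ben, Lou
Reachable nodes: 14 of 16 total.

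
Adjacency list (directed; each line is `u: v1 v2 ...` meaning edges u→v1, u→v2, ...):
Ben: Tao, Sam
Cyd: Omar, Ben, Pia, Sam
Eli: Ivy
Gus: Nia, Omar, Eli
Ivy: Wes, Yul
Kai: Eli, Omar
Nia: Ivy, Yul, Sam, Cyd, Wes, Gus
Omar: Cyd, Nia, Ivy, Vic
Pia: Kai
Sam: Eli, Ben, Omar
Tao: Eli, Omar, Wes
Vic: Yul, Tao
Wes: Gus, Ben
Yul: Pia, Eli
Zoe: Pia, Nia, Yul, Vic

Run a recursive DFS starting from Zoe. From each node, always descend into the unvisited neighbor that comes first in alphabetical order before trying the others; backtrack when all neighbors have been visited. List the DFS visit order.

Zoe, Nia, Cyd, Ben, Sam, Eli, Ivy, Wes, Gus, Omar, Vic, Tao, Yul, Pia, Kai

Visit Zoe
Zoe → Nia
Nia → Cyd
Cyd → Ben
Ben → Sam
Sam → Eli
Eli → Ivy
Ivy → Wes
Wes → Gus
Gus → Omar
Omar → Vic
Vic → Tao
Vic → Yul
Yul → Pia
Pia → Kai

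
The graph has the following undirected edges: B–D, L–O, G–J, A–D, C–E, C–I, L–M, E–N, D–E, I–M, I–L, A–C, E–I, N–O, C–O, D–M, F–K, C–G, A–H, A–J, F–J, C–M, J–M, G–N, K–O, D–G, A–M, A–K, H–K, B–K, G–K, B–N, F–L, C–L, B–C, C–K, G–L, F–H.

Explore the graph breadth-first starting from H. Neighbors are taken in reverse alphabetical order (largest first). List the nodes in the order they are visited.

H K F A O G C B L J M D N I E

Visit H; enqueue K, F, A → queue [K, F, A]
Visit K; enqueue O, G, C, B → queue [F, A, O, G, C, B]
Visit F; enqueue L, J → queue [A, O, G, C, B, L, J]
Visit A; enqueue M, D → queue [O, G, C, B, L, J, M, D]
Visit O; enqueue N → queue [G, C, B, L, J, M, D, N]
Visit G → queue [C, B, L, J, M, D, N]
Visit C; enqueue I, E → queue [B, L, J, M, D, N, I, E]
Visit B → queue [L, J, M, D, N, I, E]
Visit L → queue [J, M, D, N, I, E]
Visit J → queue [M, D, N, I, E]
Visit M → queue [D, N, I, E]
Visit D → queue [N, I, E]
Visit N → queue [I, E]
Visit I → queue [E]
Visit E → queue []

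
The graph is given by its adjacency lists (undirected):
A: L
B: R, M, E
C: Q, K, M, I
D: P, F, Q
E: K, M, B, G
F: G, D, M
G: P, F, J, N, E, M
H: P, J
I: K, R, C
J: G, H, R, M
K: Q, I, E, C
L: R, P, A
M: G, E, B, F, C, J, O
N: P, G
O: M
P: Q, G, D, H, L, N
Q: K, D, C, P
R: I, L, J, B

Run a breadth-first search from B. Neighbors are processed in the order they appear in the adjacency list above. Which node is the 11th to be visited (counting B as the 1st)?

O

Visit B; enqueue R, M, E → queue [R, M, E]
Visit R; enqueue I, L, J → queue [M, E, I, L, J]
Visit M; enqueue G, F, C, O → queue [E, I, L, J, G, F, C, O]
Visit E; enqueue K → queue [I, L, J, G, F, C, O, K]
Visit I → queue [L, J, G, F, C, O, K]
Visit L; enqueue P, A → queue [J, G, F, C, O, K, P, A]
Visit J; enqueue H → queue [G, F, C, O, K, P, A, H]
Visit G; enqueue N → queue [F, C, O, K, P, A, H, N]
Visit F; enqueue D → queue [C, O, K, P, A, H, N, D]
Visit C; enqueue Q → queue [O, K, P, A, H, N, D, Q]
Visit O → queue [K, P, A, H, N, D, Q]
Visit K → queue [P, A, H, N, D, Q]
Visit P → queue [A, H, N, D, Q]
Visit A → queue [H, N, D, Q]
Visit H → queue [N, D, Q]
Visit N → queue [D, Q]
Visit D → queue [Q]
Visit Q → queue []

Visit order: B, R, M, E, I, L, J, G, F, C, O, K, P, A, H, N, D, Q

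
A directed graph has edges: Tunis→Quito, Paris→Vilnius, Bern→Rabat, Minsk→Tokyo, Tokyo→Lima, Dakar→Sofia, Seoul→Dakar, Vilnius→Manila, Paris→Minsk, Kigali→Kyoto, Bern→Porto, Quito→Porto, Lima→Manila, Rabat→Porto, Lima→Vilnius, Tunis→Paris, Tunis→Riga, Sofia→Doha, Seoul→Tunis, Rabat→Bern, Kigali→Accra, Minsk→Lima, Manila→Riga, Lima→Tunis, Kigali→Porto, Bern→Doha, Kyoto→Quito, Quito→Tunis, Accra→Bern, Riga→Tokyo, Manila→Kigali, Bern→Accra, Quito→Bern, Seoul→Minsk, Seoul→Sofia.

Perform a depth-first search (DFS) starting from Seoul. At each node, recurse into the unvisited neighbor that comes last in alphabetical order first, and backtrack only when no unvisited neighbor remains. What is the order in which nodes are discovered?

Visit Seoul
Seoul → Tunis
Tunis → Riga
Riga → Tokyo
Tokyo → Lima
Lima → Vilnius
Vilnius → Manila
Manila → Kigali
Kigali → Porto
Kigali → Kyoto
Kyoto → Quito
Quito → Bern
Bern → Rabat
Bern → Doha
Bern → Accra
Tunis → Paris
Paris → Minsk
Seoul → Sofia
Seoul → Dakar

Seoul, Tunis, Riga, Tokyo, Lima, Vilnius, Manila, Kigali, Porto, Kyoto, Quito, Bern, Rabat, Doha, Accra, Paris, Minsk, Sofia, Dakar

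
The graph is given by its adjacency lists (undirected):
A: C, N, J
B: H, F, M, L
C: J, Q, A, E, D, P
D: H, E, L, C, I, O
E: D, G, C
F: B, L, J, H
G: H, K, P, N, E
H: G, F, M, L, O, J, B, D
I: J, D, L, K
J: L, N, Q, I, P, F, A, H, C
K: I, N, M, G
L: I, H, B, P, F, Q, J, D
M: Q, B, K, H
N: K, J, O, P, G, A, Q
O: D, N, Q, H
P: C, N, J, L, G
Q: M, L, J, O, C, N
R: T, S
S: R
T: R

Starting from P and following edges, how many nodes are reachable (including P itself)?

17

BFS from P visits: P, C, G, J, L, N, A, D, E, Q, H, K, F, I, B, O, M
Reachable nodes: 17 of 20 total.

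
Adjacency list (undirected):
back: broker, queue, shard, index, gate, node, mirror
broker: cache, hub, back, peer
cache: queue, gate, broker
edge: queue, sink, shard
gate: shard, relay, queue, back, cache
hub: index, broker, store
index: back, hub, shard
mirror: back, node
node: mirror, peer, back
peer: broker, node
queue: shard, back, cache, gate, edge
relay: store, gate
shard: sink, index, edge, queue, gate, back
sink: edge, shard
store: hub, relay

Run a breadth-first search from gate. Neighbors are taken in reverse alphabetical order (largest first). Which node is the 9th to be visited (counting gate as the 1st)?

Visit gate; enqueue shard, relay, queue, cache, back → queue [shard, relay, queue, cache, back]
Visit shard; enqueue sink, index, edge → queue [relay, queue, cache, back, sink, index, edge]
Visit relay; enqueue store → queue [queue, cache, back, sink, index, edge, store]
Visit queue → queue [cache, back, sink, index, edge, store]
Visit cache; enqueue broker → queue [back, sink, index, edge, store, broker]
Visit back; enqueue node, mirror → queue [sink, index, edge, store, broker, node, mirror]
Visit sink → queue [index, edge, store, broker, node, mirror]
Visit index; enqueue hub → queue [edge, store, broker, node, mirror, hub]
Visit edge → queue [store, broker, node, mirror, hub]
Visit store → queue [broker, node, mirror, hub]
Visit broker; enqueue peer → queue [node, mirror, hub, peer]
Visit node → queue [mirror, hub, peer]
Visit mirror → queue [hub, peer]
Visit hub → queue [peer]
Visit peer → queue []

Visit order: gate, shard, relay, queue, cache, back, sink, index, edge, store, broker, node, mirror, hub, peer

edge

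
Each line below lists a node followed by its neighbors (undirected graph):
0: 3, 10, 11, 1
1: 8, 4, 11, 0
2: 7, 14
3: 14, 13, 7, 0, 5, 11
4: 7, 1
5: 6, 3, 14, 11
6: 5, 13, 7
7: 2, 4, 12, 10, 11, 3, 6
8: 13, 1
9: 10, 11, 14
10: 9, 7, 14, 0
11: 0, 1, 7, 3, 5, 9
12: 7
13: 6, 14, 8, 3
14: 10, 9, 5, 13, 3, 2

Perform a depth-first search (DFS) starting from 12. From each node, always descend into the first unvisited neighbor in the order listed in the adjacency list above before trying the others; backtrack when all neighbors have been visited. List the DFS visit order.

12, 7, 2, 14, 10, 9, 11, 0, 3, 13, 6, 5, 8, 1, 4

Visit 12
12 → 7
7 → 2
2 → 14
14 → 10
10 → 9
9 → 11
11 → 0
0 → 3
3 → 13
13 → 6
6 → 5
13 → 8
8 → 1
1 → 4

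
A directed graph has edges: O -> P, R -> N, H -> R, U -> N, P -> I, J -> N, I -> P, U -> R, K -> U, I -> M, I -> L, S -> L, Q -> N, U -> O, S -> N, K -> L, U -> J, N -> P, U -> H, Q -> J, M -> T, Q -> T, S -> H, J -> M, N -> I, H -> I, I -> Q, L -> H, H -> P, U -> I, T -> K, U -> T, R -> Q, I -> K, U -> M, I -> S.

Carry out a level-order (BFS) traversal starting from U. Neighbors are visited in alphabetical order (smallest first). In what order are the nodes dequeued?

U H I J M N O R T P K L Q S

Visit U; enqueue H, I, J, M, N, O, R, T → queue [H, I, J, M, N, O, R, T]
Visit H; enqueue P → queue [I, J, M, N, O, R, T, P]
Visit I; enqueue K, L, Q, S → queue [J, M, N, O, R, T, P, K, L, Q, S]
Visit J → queue [M, N, O, R, T, P, K, L, Q, S]
Visit M → queue [N, O, R, T, P, K, L, Q, S]
Visit N → queue [O, R, T, P, K, L, Q, S]
Visit O → queue [R, T, P, K, L, Q, S]
Visit R → queue [T, P, K, L, Q, S]
Visit T → queue [P, K, L, Q, S]
Visit P → queue [K, L, Q, S]
Visit K → queue [L, Q, S]
Visit L → queue [Q, S]
Visit Q → queue [S]
Visit S → queue []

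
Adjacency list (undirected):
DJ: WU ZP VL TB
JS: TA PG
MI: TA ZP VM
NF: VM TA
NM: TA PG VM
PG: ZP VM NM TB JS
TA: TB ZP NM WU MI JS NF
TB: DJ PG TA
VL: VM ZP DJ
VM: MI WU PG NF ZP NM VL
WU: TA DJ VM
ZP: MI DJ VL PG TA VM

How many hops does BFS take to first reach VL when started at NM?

2

Level 0: NM
Level 1: PG, TA, VM
Level 2: JS, MI, NF, TB, VL, WU, ZP
Level 3: DJ
VL first appears at level 2.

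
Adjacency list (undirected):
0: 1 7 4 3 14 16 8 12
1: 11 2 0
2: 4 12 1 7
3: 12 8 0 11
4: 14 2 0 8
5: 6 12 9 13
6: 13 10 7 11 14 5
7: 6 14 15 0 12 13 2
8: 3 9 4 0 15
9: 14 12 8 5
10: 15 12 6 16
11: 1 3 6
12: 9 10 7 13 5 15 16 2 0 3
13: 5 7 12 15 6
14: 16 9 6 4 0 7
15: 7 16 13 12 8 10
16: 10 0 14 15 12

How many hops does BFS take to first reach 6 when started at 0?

Level 0: 0
Level 1: 1, 3, 4, 7, 8, 12, 14, 16
Level 2: 2, 5, 6, 9, 10, 11, 13, 15
6 first appears at level 2.

2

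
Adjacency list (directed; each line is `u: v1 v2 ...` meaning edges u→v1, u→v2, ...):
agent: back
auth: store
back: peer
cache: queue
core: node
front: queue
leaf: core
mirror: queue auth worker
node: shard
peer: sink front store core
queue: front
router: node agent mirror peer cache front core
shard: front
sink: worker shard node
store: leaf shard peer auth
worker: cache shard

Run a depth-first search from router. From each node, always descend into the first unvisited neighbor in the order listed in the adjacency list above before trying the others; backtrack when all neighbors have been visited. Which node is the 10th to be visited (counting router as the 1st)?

Visit router
router → node
node → shard
shard → front
front → queue
router → agent
agent → back
back → peer
peer → sink
sink → worker
worker → cache
peer → store
store → leaf
leaf → core
store → auth
router → mirror

Visit order: router, node, shard, front, queue, agent, back, peer, sink, worker, cache, store, leaf, core, auth, mirror

worker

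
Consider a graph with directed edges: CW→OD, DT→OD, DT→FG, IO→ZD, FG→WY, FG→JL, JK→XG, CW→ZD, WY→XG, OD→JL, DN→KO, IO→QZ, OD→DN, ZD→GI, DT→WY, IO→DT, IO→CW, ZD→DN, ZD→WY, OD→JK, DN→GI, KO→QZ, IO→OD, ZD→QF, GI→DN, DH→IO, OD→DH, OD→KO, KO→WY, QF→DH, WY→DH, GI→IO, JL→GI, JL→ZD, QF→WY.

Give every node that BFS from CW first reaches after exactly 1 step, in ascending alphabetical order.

OD, ZD

Level 0: CW
Level 1: OD, ZD
Level 2: DH, DN, GI, JK, JL, KO, QF, WY
Level 3: IO, QZ, XG
Level 4: DT
Level 5: FG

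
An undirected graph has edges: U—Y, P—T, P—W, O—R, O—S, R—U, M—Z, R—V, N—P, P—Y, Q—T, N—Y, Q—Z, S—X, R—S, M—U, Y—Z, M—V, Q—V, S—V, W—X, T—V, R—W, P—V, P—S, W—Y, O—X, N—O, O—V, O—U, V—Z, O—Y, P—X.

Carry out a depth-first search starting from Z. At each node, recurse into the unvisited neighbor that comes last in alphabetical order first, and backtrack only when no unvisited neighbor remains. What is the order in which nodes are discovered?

Visit Z
Z → Y
Y → W
W → X
X → S
S → V
V → T
T → Q
T → P
P → N
N → O
O → U
U → R
U → M

Z, Y, W, X, S, V, T, Q, P, N, O, U, R, M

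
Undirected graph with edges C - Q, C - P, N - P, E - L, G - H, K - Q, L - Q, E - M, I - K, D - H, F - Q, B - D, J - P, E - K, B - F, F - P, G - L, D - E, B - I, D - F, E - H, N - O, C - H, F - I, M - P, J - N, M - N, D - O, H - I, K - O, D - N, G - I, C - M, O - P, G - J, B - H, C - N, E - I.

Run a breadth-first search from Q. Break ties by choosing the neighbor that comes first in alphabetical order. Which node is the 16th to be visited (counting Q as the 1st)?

Visit Q; enqueue C, F, K, L → queue [C, F, K, L]
Visit C; enqueue H, M, N, P → queue [F, K, L, H, M, N, P]
Visit F; enqueue B, D, I → queue [K, L, H, M, N, P, B, D, I]
Visit K; enqueue E, O → queue [L, H, M, N, P, B, D, I, E, O]
Visit L; enqueue G → queue [H, M, N, P, B, D, I, E, O, G]
Visit H → queue [M, N, P, B, D, I, E, O, G]
Visit M → queue [N, P, B, D, I, E, O, G]
Visit N; enqueue J → queue [P, B, D, I, E, O, G, J]
Visit P → queue [B, D, I, E, O, G, J]
Visit B → queue [D, I, E, O, G, J]
Visit D → queue [I, E, O, G, J]
Visit I → queue [E, O, G, J]
Visit E → queue [O, G, J]
Visit O → queue [G, J]
Visit G → queue [J]
Visit J → queue []

Visit order: Q, C, F, K, L, H, M, N, P, B, D, I, E, O, G, J

J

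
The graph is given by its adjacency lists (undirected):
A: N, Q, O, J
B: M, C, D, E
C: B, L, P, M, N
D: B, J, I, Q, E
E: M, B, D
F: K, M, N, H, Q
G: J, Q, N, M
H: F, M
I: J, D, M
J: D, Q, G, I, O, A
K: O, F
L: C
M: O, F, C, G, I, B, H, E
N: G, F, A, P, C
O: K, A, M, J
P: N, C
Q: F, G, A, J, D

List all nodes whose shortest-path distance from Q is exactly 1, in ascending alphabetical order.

Level 0: Q
Level 1: A, D, F, G, J
Level 2: B, E, H, I, K, M, N, O
Level 3: C, P
Level 4: L

A, D, F, G, J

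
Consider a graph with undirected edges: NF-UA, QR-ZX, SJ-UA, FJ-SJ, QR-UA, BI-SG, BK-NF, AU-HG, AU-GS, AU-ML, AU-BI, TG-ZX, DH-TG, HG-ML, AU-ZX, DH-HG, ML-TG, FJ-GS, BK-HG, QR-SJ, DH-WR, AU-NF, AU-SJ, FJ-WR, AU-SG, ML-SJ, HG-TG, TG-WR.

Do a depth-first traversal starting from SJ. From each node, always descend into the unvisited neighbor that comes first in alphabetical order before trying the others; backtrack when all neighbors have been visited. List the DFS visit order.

SJ → AU → BI → SG → GS → FJ → WR → DH → HG → BK → NF → UA → QR → ZX → TG → ML

Visit SJ
SJ → AU
AU → BI
BI → SG
AU → GS
GS → FJ
FJ → WR
WR → DH
DH → HG
HG → BK
BK → NF
NF → UA
UA → QR
QR → ZX
ZX → TG
TG → ML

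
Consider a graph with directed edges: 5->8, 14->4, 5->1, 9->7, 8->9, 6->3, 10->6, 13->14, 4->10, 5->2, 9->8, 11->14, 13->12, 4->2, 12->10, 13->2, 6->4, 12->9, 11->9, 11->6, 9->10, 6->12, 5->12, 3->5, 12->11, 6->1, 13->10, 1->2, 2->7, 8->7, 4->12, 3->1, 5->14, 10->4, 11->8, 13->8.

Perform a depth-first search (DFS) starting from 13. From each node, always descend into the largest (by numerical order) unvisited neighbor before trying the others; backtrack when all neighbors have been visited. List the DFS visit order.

Visit 13
13 → 14
14 → 4
4 → 12
12 → 11
11 → 9
9 → 10
10 → 6
6 → 3
3 → 5
5 → 8
8 → 7
5 → 2
5 → 1

13 14 4 12 11 9 10 6 3 5 8 7 2 1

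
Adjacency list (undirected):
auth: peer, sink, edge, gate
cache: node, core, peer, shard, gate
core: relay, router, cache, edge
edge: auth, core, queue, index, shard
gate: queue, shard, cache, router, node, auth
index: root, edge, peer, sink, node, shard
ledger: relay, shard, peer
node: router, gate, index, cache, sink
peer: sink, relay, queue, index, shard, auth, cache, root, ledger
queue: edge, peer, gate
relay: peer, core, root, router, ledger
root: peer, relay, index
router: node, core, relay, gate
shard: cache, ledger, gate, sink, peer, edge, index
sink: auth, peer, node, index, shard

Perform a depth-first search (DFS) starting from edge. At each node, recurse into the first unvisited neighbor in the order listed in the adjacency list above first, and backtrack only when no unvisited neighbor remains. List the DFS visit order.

edge -> auth -> peer -> sink -> node -> router -> core -> relay -> root -> index -> shard -> cache -> gate -> queue -> ledger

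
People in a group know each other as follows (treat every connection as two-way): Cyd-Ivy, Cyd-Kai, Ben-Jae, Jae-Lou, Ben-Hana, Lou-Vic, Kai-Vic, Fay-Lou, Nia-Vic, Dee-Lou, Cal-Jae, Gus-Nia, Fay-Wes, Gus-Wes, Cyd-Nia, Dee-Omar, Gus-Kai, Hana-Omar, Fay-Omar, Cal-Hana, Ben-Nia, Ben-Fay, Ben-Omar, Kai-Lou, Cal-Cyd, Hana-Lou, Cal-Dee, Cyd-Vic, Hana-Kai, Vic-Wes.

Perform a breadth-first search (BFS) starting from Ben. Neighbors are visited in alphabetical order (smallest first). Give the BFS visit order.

Visit Ben; enqueue Fay, Hana, Jae, Nia, Omar → queue [Fay, Hana, Jae, Nia, Omar]
Visit Fay; enqueue Lou, Wes → queue [Hana, Jae, Nia, Omar, Lou, Wes]
Visit Hana; enqueue Cal, Kai → queue [Jae, Nia, Omar, Lou, Wes, Cal, Kai]
Visit Jae → queue [Nia, Omar, Lou, Wes, Cal, Kai]
Visit Nia; enqueue Cyd, Gus, Vic → queue [Omar, Lou, Wes, Cal, Kai, Cyd, Gus, Vic]
Visit Omar; enqueue Dee → queue [Lou, Wes, Cal, Kai, Cyd, Gus, Vic, Dee]
Visit Lou → queue [Wes, Cal, Kai, Cyd, Gus, Vic, Dee]
Visit Wes → queue [Cal, Kai, Cyd, Gus, Vic, Dee]
Visit Cal → queue [Kai, Cyd, Gus, Vic, Dee]
Visit Kai → queue [Cyd, Gus, Vic, Dee]
Visit Cyd; enqueue Ivy → queue [Gus, Vic, Dee, Ivy]
Visit Gus → queue [Vic, Dee, Ivy]
Visit Vic → queue [Dee, Ivy]
Visit Dee → queue [Ivy]
Visit Ivy → queue []

Ben, Fay, Hana, Jae, Nia, Omar, Lou, Wes, Cal, Kai, Cyd, Gus, Vic, Dee, Ivy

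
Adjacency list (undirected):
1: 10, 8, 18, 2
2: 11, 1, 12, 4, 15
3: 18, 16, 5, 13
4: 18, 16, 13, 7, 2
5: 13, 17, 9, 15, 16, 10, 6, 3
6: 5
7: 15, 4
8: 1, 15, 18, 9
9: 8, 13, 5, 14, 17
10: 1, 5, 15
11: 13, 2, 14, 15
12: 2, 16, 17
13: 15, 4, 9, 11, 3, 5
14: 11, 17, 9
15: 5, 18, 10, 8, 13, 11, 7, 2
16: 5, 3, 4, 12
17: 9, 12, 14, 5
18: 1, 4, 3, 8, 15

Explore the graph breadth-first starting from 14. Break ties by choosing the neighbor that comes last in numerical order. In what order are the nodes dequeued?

Visit 14; enqueue 17, 11, 9 → queue [17, 11, 9]
Visit 17; enqueue 12, 5 → queue [11, 9, 12, 5]
Visit 11; enqueue 15, 13, 2 → queue [9, 12, 5, 15, 13, 2]
Visit 9; enqueue 8 → queue [12, 5, 15, 13, 2, 8]
Visit 12; enqueue 16 → queue [5, 15, 13, 2, 8, 16]
Visit 5; enqueue 10, 6, 3 → queue [15, 13, 2, 8, 16, 10, 6, 3]
Visit 15; enqueue 18, 7 → queue [13, 2, 8, 16, 10, 6, 3, 18, 7]
Visit 13; enqueue 4 → queue [2, 8, 16, 10, 6, 3, 18, 7, 4]
Visit 2; enqueue 1 → queue [8, 16, 10, 6, 3, 18, 7, 4, 1]
Visit 8 → queue [16, 10, 6, 3, 18, 7, 4, 1]
Visit 16 → queue [10, 6, 3, 18, 7, 4, 1]
Visit 10 → queue [6, 3, 18, 7, 4, 1]
Visit 6 → queue [3, 18, 7, 4, 1]
Visit 3 → queue [18, 7, 4, 1]
Visit 18 → queue [7, 4, 1]
Visit 7 → queue [4, 1]
Visit 4 → queue [1]
Visit 1 → queue []

14 → 17 → 11 → 9 → 12 → 5 → 15 → 13 → 2 → 8 → 16 → 10 → 6 → 3 → 18 → 7 → 4 → 1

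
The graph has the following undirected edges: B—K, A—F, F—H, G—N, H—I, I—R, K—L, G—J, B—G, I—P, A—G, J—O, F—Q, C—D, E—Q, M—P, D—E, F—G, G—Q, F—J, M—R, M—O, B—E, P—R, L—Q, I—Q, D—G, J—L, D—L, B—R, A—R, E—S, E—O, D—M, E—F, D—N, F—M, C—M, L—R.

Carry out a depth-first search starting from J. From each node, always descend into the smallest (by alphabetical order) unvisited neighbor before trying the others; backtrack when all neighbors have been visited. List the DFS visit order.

Visit J
J → F
F → A
A → G
G → B
B → E
E → D
D → C
C → M
M → O
M → P
P → I
I → H
I → Q
Q → L
L → K
L → R
D → N
E → S

J -> F -> A -> G -> B -> E -> D -> C -> M -> O -> P -> I -> H -> Q -> L -> K -> R -> N -> S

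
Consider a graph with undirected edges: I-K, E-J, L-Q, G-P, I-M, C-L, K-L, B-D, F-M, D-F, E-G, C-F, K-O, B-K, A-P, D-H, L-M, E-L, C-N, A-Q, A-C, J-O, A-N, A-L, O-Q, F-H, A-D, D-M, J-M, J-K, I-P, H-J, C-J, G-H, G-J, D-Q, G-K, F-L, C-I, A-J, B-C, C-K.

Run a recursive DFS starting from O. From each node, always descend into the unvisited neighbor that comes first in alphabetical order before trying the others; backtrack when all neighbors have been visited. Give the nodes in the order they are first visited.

O J A C B D F H G E L K I M P Q N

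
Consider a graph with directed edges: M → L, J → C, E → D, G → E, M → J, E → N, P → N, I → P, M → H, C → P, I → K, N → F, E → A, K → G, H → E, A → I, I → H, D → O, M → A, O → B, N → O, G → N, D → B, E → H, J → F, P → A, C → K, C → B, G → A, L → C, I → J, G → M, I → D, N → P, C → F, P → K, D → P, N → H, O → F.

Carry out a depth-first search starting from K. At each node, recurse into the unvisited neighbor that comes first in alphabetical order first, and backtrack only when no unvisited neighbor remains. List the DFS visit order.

Visit K
K → G
G → A
A → I
I → D
D → B
D → O
O → F
D → P
P → N
N → H
H → E
I → J
J → C
G → M
M → L

K, G, A, I, D, B, O, F, P, N, H, E, J, C, M, L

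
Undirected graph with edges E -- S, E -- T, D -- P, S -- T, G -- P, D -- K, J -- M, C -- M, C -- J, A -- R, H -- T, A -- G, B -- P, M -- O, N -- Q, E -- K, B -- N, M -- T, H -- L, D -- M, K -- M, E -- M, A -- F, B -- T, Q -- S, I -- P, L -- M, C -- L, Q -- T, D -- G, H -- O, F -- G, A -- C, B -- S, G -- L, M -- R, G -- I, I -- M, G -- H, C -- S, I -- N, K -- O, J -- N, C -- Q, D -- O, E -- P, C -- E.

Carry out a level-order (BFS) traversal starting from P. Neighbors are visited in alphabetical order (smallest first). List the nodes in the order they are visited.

P -> B -> D -> E -> G -> I -> N -> S -> T -> K -> M -> O -> C -> A -> F -> H -> L -> J -> Q -> R

Visit P; enqueue B, D, E, G, I → queue [B, D, E, G, I]
Visit B; enqueue N, S, T → queue [D, E, G, I, N, S, T]
Visit D; enqueue K, M, O → queue [E, G, I, N, S, T, K, M, O]
Visit E; enqueue C → queue [G, I, N, S, T, K, M, O, C]
Visit G; enqueue A, F, H, L → queue [I, N, S, T, K, M, O, C, A, F, H, L]
Visit I → queue [N, S, T, K, M, O, C, A, F, H, L]
Visit N; enqueue J, Q → queue [S, T, K, M, O, C, A, F, H, L, J, Q]
Visit S → queue [T, K, M, O, C, A, F, H, L, J, Q]
Visit T → queue [K, M, O, C, A, F, H, L, J, Q]
Visit K → queue [M, O, C, A, F, H, L, J, Q]
Visit M; enqueue R → queue [O, C, A, F, H, L, J, Q, R]
Visit O → queue [C, A, F, H, L, J, Q, R]
Visit C → queue [A, F, H, L, J, Q, R]
Visit A → queue [F, H, L, J, Q, R]
Visit F → queue [H, L, J, Q, R]
Visit H → queue [L, J, Q, R]
Visit L → queue [J, Q, R]
Visit J → queue [Q, R]
Visit Q → queue [R]
Visit R → queue []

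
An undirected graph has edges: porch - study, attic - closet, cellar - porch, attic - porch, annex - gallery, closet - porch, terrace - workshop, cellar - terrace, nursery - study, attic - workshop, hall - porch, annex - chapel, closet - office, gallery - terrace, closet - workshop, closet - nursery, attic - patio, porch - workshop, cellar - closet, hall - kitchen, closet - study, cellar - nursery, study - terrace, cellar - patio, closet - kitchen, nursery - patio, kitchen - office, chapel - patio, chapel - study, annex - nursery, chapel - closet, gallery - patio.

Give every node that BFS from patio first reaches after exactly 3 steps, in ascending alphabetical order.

hall, kitchen, office

Level 0: patio
Level 1: attic, cellar, chapel, gallery, nursery
Level 2: annex, closet, porch, study, terrace, workshop
Level 3: hall, kitchen, office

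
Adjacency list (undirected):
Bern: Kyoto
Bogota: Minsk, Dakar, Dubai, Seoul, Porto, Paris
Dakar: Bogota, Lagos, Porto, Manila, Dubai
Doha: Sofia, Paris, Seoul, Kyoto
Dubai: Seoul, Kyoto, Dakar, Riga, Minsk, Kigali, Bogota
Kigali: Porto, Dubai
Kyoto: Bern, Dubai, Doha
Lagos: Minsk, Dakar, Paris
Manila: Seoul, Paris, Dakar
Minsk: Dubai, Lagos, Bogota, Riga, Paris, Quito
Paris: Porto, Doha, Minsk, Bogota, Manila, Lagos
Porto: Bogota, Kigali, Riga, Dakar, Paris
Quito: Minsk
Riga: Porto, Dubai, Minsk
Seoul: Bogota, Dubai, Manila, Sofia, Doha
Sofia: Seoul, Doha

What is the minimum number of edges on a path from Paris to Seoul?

2

Level 0: Paris
Level 1: Bogota, Doha, Lagos, Manila, Minsk, Porto
Level 2: Dakar, Dubai, Kigali, Kyoto, Quito, Riga, Seoul, Sofia
Level 3: Bern
Seoul first appears at level 2.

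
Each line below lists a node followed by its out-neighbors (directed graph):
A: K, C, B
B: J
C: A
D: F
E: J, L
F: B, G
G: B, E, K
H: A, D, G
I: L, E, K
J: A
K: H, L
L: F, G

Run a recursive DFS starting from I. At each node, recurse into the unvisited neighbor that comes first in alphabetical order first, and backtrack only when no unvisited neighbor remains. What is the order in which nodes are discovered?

I -> E -> J -> A -> B -> C -> K -> H -> D -> F -> G -> L

Visit I
I → E
E → J
J → A
A → B
A → C
A → K
K → H
H → D
D → F
F → G
K → L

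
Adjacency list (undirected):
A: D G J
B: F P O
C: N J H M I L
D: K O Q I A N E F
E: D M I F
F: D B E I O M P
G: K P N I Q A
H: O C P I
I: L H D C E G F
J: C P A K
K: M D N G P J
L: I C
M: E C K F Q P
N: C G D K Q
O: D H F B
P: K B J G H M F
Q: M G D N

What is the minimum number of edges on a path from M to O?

2

Level 0: M
Level 1: C, E, F, K, P, Q
Level 2: B, D, G, H, I, J, L, N, O
Level 3: A
O first appears at level 2.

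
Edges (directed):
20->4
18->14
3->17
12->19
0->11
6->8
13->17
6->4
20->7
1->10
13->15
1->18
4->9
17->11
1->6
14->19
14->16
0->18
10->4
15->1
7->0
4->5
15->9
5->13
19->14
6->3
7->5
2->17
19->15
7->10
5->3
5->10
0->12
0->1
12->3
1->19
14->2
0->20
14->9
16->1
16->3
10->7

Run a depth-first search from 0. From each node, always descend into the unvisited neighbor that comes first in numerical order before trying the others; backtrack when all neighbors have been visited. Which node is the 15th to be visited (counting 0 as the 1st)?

Visit 0
0 → 1
1 → 6
6 → 3
3 → 17
17 → 11
6 → 4
4 → 5
5 → 10
10 → 7
5 → 13
13 → 15
15 → 9
6 → 8
1 → 18
18 → 14
14 → 2
14 → 16
14 → 19
0 → 12
0 → 20

Visit order: 0, 1, 6, 3, 17, 11, 4, 5, 10, 7, 13, 15, 9, 8, 18, 14, 2, 16, 19, 12, 20

18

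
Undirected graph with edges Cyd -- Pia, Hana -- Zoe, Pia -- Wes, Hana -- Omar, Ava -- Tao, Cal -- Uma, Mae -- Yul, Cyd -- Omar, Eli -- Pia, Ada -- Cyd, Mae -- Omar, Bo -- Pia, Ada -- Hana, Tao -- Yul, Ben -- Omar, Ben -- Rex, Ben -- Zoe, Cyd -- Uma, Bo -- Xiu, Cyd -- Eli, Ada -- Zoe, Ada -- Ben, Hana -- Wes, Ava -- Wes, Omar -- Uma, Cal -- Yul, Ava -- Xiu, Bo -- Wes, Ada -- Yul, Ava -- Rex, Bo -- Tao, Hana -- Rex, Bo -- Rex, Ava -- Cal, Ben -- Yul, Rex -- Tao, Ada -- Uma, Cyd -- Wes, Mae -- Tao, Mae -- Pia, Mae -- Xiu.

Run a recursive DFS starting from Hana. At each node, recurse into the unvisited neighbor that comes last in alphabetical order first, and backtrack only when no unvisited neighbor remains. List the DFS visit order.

Hana, Zoe, Ben, Yul, Tao, Rex, Bo, Xiu, Mae, Pia, Wes, Cyd, Uma, Omar, Cal, Ava, Ada, Eli

Visit Hana
Hana → Zoe
Zoe → Ben
Ben → Yul
Yul → Tao
Tao → Rex
Rex → Bo
Bo → Xiu
Xiu → Mae
Mae → Pia
Pia → Wes
Wes → Cyd
Cyd → Uma
Uma → Omar
Uma → Cal
Cal → Ava
Uma → Ada
Cyd → Eli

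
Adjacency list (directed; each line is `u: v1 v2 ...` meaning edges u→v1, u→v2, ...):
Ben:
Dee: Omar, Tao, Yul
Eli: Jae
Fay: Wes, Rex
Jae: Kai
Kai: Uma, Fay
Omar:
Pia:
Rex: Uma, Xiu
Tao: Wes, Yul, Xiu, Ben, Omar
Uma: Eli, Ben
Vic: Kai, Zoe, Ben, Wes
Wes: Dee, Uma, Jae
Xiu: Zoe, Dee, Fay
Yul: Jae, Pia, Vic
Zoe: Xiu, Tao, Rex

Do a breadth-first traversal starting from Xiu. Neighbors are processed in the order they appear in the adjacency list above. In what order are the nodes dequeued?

Xiu, Zoe, Dee, Fay, Tao, Rex, Omar, Yul, Wes, Ben, Uma, Jae, Pia, Vic, Eli, Kai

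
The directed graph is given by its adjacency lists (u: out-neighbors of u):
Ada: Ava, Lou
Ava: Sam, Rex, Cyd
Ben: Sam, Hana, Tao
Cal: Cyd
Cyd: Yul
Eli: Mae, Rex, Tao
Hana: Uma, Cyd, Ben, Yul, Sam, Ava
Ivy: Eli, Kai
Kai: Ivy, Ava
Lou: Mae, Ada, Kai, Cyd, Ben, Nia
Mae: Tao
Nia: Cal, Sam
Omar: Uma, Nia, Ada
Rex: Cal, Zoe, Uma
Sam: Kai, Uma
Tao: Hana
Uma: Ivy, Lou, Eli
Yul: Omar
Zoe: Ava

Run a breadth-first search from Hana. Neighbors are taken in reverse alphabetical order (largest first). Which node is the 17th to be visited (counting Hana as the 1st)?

Mae

Visit Hana; enqueue Yul, Uma, Sam, Cyd, Ben, Ava → queue [Yul, Uma, Sam, Cyd, Ben, Ava]
Visit Yul; enqueue Omar → queue [Uma, Sam, Cyd, Ben, Ava, Omar]
Visit Uma; enqueue Lou, Ivy, Eli → queue [Sam, Cyd, Ben, Ava, Omar, Lou, Ivy, Eli]
Visit Sam; enqueue Kai → queue [Cyd, Ben, Ava, Omar, Lou, Ivy, Eli, Kai]
Visit Cyd → queue [Ben, Ava, Omar, Lou, Ivy, Eli, Kai]
Visit Ben; enqueue Tao → queue [Ava, Omar, Lou, Ivy, Eli, Kai, Tao]
Visit Ava; enqueue Rex → queue [Omar, Lou, Ivy, Eli, Kai, Tao, Rex]
Visit Omar; enqueue Nia, Ada → queue [Lou, Ivy, Eli, Kai, Tao, Rex, Nia, Ada]
Visit Lou; enqueue Mae → queue [Ivy, Eli, Kai, Tao, Rex, Nia, Ada, Mae]
Visit Ivy → queue [Eli, Kai, Tao, Rex, Nia, Ada, Mae]
Visit Eli → queue [Kai, Tao, Rex, Nia, Ada, Mae]
Visit Kai → queue [Tao, Rex, Nia, Ada, Mae]
Visit Tao → queue [Rex, Nia, Ada, Mae]
Visit Rex; enqueue Zoe, Cal → queue [Nia, Ada, Mae, Zoe, Cal]
Visit Nia → queue [Ada, Mae, Zoe, Cal]
Visit Ada → queue [Mae, Zoe, Cal]
Visit Mae → queue [Zoe, Cal]
Visit Zoe → queue [Cal]
Visit Cal → queue []

Visit order: Hana, Yul, Uma, Sam, Cyd, Ben, Ava, Omar, Lou, Ivy, Eli, Kai, Tao, Rex, Nia, Ada, Mae, Zoe, Cal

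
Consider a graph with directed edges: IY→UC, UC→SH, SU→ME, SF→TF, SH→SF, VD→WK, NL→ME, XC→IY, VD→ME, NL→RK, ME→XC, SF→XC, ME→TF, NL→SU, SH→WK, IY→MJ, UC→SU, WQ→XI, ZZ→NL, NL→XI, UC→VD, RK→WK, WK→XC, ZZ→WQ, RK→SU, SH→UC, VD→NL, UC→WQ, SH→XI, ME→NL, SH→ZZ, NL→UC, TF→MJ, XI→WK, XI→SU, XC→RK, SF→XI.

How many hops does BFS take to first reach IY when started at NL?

3

Level 0: NL
Level 1: ME, RK, SU, UC, XI
Level 2: SH, TF, VD, WK, WQ, XC
Level 3: IY, MJ, SF, ZZ
IY first appears at level 3.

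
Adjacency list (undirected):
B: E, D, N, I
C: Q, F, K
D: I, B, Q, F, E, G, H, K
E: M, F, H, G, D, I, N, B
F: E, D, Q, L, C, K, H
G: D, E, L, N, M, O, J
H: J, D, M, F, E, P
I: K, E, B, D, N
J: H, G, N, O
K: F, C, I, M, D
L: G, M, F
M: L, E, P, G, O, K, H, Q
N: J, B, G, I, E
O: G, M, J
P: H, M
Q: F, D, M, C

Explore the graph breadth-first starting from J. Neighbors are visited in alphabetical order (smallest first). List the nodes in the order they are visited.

Visit J; enqueue G, H, N, O → queue [G, H, N, O]
Visit G; enqueue D, E, L, M → queue [H, N, O, D, E, L, M]
Visit H; enqueue F, P → queue [N, O, D, E, L, M, F, P]
Visit N; enqueue B, I → queue [O, D, E, L, M, F, P, B, I]
Visit O → queue [D, E, L, M, F, P, B, I]
Visit D; enqueue K, Q → queue [E, L, M, F, P, B, I, K, Q]
Visit E → queue [L, M, F, P, B, I, K, Q]
Visit L → queue [M, F, P, B, I, K, Q]
Visit M → queue [F, P, B, I, K, Q]
Visit F; enqueue C → queue [P, B, I, K, Q, C]
Visit P → queue [B, I, K, Q, C]
Visit B → queue [I, K, Q, C]
Visit I → queue [K, Q, C]
Visit K → queue [Q, C]
Visit Q → queue [C]
Visit C → queue []

J → G → H → N → O → D → E → L → M → F → P → B → I → K → Q → C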